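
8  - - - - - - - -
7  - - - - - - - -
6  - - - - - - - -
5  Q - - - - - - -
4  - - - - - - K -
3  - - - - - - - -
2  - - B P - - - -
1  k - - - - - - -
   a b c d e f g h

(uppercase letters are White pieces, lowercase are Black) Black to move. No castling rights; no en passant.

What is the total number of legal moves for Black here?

Black to move; king on a1.
In check: yes, from the white queen on a5.
Legal moves: Kb2.
Count: 1.

1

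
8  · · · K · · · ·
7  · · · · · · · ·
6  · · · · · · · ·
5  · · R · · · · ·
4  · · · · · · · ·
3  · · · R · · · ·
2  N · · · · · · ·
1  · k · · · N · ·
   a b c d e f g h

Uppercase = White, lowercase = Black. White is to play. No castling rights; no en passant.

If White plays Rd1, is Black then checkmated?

After Rd1: black king on b1; in check: yes, from the white rook on d1.
Black has 2 legal replies: Kb2, Kxa2.
In check but a legal move exists → not checkmate.

no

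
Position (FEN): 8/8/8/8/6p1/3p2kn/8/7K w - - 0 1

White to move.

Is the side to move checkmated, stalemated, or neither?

White to move; white king on h1.
In check: no.
King squares — g1: attacked by Nh3; g2: attacked by Kg3; h2: attacked by Kg3.
Legal moves for White: none.
Not in check and no legal moves → stalemate.

stalemate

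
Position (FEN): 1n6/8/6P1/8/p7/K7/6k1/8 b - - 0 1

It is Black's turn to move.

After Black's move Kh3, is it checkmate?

no

After Kh3: white king on a3; in check: no.
White is not in check, so this cannot be checkmate.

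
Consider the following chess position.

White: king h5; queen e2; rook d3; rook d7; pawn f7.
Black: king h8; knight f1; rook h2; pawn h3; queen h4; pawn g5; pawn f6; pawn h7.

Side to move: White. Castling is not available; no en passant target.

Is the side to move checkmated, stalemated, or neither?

checkmate

White to move; white king on h5.
In check: yes, from the black queen on h4.
King squares — g4: attacked by Qh4; h4: attacked by Pg5; g5: attacked by Qh4; g6: attacked by Ph7; h6: attacked by Qh4.
Legal moves for White: none.
In check with no legal moves → checkmate.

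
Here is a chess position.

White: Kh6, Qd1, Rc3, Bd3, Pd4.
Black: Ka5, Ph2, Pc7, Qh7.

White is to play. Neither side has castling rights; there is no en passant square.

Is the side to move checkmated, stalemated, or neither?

neither

White to move; white king on h6.
In check: yes, from the black queen on h7.
King squares — g5: available; h5: attacked by Qh7; g6: attacked by Qh7; g7: attacked by Qh7; h7: available.
Legal moves for White: Kxh7, Kg5, Bxh7.
White is in check but has 3 legal moves → neither.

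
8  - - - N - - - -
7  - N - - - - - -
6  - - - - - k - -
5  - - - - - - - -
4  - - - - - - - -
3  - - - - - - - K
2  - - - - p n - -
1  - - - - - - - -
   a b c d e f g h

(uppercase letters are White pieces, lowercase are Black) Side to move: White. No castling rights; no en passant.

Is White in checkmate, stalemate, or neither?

neither

White to move; white king on h3.
In check: yes, from the black knight on f2.
King squares — g2: available; h2: available; g3: available; g4: attacked by Nf2; h4: available.
Legal moves for White: Kh4, Kg3, Kh2, Kg2.
White is in check but has 4 legal moves → neither.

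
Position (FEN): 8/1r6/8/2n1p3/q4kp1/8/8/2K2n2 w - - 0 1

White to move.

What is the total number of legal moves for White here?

0

White to move; king on c1.
In check: no.
Legal moves: none.
Count: 0.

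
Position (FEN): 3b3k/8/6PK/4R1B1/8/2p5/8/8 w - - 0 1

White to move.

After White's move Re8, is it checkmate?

yes

After Re8: black king on h8; in check: yes, from the white rook on e8.
King squares — g7: attacked by Kh6; h7: attacked by Pg6; g8: attacked by Re8.
Black has no legal moves → checkmate.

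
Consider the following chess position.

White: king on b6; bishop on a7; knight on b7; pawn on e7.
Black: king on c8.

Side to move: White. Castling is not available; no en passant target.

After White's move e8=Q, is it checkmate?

After e8=Q: black king on c8; in check: yes, from the white queen on e8.
King squares — b7: attacked by Kb6; c7: attacked by Kb6; d7: attacked by Qe8; b8: attacked by Ba7; d8: attacked by Nb7.
Black has no legal moves → checkmate.

yes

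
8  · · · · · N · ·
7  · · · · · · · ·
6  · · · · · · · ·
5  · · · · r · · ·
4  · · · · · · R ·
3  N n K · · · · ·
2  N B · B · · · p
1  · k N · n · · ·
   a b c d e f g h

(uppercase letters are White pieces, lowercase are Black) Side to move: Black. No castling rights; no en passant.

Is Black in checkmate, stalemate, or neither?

checkmate

Black to move; black king on b1.
In check: yes, from the white knight on a3.
King squares — a1: attacked by Bb2; c1: attacked by Na2; a2: attacked by Nc1; b2: attacked by Kc3; c2: attacked by Na3.
Legal moves for Black: none.
In check with no legal moves → checkmate.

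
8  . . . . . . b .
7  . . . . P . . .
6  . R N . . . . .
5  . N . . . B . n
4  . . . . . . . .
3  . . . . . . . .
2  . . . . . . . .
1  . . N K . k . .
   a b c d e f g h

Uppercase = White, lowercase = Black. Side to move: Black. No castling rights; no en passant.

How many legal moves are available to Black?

14

Black to move; king on f1.
In check: no.
Legal moves: Bh7, Bf7, Be6, Bd5, Bc4, Bb3+, Ba2, Ng7, Nf6, Nf4, Ng3, Kg2, Kf2, Kg1.
Count: 14.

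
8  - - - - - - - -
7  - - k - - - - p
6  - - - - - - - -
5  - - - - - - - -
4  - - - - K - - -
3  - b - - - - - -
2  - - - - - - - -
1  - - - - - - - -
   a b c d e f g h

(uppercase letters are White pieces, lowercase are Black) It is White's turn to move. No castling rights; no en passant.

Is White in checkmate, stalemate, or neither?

neither

White to move; white king on e4.
In check: no.
Legal moves for White: Kf5, Ke5, Kf4, Kd4, Kf3, Ke3, Kd3.
White has 7 legal moves and is not in check → neither.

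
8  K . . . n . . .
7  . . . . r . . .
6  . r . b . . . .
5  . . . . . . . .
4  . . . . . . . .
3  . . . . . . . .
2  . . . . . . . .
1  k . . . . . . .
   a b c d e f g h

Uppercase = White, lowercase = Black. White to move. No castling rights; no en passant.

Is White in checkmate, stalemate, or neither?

stalemate

White to move; white king on a8.
In check: no.
King squares — a7: attacked by Re7; b7: attacked by Rb6; b8: attacked by Rb6.
Legal moves for White: none.
Not in check and no legal moves → stalemate.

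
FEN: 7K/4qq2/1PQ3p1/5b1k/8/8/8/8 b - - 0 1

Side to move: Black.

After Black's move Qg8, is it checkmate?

no

After Qg8: white king on h8; in check: yes, from the black queen on g8.
White has 1 legal reply: Kxg8.
In check but a legal move exists → not checkmate.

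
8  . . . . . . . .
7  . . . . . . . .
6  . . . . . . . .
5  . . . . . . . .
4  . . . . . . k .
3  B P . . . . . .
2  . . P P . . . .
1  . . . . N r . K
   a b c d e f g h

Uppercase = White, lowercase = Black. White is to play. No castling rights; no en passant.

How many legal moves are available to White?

White to move; king on h1.
In check: yes, from the black rook on f1.
Legal moves: Kh2, Kg2.
Count: 2.

2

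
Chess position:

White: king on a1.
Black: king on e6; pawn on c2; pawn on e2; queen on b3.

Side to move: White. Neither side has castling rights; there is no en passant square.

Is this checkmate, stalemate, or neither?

stalemate

White to move; white king on a1.
In check: no.
King squares — b1: attacked by Pc2; a2: attacked by Qb3; b2: attacked by Qb3.
Legal moves for White: none.
Not in check and no legal moves → stalemate.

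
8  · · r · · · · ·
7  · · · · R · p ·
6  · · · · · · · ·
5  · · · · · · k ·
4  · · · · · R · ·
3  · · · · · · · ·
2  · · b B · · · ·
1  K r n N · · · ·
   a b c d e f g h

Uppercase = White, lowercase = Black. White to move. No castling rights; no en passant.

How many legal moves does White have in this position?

White to move; king on a1.
In check: yes, from the black rook on b1.
Legal moves: none.
Count: 0.

0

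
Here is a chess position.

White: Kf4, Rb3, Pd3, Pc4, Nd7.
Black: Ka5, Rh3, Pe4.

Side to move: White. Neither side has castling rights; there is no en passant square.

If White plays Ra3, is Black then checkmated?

no

After Ra3: black king on a5; in check: yes, from the white rook on a3.
Black has 1 legal reply: Kb4.
In check but a legal move exists → not checkmate.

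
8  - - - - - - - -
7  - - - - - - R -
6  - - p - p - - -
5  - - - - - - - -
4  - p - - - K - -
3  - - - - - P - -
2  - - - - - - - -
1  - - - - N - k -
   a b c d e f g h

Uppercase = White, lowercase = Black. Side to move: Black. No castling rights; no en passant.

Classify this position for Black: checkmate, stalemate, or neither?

Black to move; black king on g1.
In check: yes, from the white rook on g7.
Legal moves for Black: Kh2, Kf2, Kh1, Kf1.
Black is in check but has 4 legal moves → neither.

neither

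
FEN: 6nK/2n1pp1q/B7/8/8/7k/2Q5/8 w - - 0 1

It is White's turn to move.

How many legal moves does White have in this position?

2

White to move; king on h8.
In check: yes, from the black queen on h7.
Legal moves: Kxh7, Qxh7+.
Count: 2.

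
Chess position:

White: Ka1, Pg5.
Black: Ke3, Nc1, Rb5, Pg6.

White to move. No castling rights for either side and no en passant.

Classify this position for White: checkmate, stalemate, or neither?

White to move; white king on a1.
In check: no.
King squares — b1: attacked by Rb5; a2: attacked by Nc1; b2: attacked by Rb5.
Legal moves for White: none.
Not in check and no legal moves → stalemate.

stalemate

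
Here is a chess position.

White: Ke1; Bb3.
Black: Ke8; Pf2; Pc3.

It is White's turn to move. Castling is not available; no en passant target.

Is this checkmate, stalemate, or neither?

White to move; white king on e1.
In check: yes, from the black pawn on f2.
Legal moves for White: Kxf2, Ke2, Kf1, Kd1.
White is in check but has 4 legal moves → neither.

neither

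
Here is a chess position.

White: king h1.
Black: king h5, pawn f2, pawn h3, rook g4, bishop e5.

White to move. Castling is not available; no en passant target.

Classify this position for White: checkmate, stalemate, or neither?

White to move; white king on h1.
In check: no.
King squares — g1: attacked by Pf2; g2: attacked by Ph3; h2: attacked by Be5.
Legal moves for White: none.
Not in check and no legal moves → stalemate.

stalemate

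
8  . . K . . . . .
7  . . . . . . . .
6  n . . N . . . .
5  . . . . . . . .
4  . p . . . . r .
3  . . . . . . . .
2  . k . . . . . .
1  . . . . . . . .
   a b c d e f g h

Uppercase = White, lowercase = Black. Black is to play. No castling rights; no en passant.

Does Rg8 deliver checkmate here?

no

After Rg8: white king on c8; in check: yes, from the black rook on g8.
White has 3 legal replies: Kd7, Kb7, Ne8.
In check but a legal move exists → not checkmate.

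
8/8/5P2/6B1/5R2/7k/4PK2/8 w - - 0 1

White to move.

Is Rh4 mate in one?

After Rh4: black king on h3; in check: yes, from the white rook on h4.
King squares — g2: attacked by Kf2; h2: attacked by Rh4; g3: attacked by Kf2; g4: attacked by Rh4; h4: attacked by Bg5.
Black has no legal moves → checkmate.

yes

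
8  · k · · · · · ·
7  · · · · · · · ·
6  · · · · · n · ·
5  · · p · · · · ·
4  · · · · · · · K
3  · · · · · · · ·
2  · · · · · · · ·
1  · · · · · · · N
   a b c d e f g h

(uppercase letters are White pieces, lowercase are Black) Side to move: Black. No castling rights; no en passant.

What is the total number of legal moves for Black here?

14

Black to move; king on b8.
In check: no.
Legal moves: Kc8, Ka8, Kc7, Kb7, Ka7, Ng8, Ne8, Nh7, Nd7, Nh5, Nd5, Ng4, Ne4, c4.
Count: 14.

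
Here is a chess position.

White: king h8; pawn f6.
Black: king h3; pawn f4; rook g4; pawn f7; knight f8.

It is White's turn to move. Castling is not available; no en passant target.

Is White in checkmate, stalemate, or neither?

White to move; white king on h8.
In check: no.
King squares — g7: attacked by Rg4; h7: attacked by Nf8; g8: attacked by Rg4.
Legal moves for White: none.
Not in check and no legal moves → stalemate.

stalemate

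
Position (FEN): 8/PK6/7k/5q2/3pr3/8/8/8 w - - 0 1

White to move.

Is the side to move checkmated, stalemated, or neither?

neither

White to move; white king on b7.
In check: no.
Legal moves for White: Kb8, Ka8, Kc7, Kc6, Kb6, Ka6, a8=Q, a8=R, a8=B, a8=N.
White has 10 legal moves and is not in check → neither.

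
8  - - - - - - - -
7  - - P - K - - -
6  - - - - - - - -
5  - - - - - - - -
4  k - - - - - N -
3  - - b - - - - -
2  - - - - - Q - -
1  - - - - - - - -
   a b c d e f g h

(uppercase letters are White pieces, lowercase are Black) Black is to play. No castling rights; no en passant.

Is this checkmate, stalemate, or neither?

neither

Black to move; black king on a4.
In check: no.
Legal moves for Black: Kb5, Ka5, Kb4, Kb3, Ka3, Bh8, Bg7, Bf6+, Be5, Ba5, Bd4, Bb4+, Bd2, Bb2, Be1, Ba1.
Black has 16 legal moves and is not in check → neither.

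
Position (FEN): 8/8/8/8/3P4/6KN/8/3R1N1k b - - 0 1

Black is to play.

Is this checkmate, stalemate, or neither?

Black to move; black king on h1.
In check: no.
King squares — g1: attacked by Nh3; g2: attacked by Kg3; h2: attacked by Nf1.
Legal moves for Black: none.
Not in check and no legal moves → stalemate.

stalemate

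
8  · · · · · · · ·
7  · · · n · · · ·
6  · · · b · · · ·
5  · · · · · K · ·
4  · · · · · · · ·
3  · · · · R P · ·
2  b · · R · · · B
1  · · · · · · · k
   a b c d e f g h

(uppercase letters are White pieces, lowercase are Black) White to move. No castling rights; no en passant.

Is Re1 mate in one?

yes

After Re1: black king on h1; in check: yes, from the white rook on e1.
King squares — g1: attacked by Re1; g2: attacked by Rd2; h2: attacked by Rd2.
Black has no legal moves → checkmate.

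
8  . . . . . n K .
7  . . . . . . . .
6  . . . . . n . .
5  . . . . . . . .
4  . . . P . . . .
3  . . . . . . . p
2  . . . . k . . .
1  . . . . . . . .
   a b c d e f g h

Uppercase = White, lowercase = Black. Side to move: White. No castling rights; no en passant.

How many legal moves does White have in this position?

White to move; king on g8.
In check: yes, from the black knight on f6.
Legal moves: Kh8, Kxf8, Kg7, Kf7.
Count: 4.

4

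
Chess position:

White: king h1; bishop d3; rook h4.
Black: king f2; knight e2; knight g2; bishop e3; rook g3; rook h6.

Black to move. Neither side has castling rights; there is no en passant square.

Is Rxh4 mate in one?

yes

After Rxh4: white king on h1; in check: yes, from the black rook on h4.
King squares — g1: attacked by Ne2; g2: attacked by Kf2; h2: attacked by Rh4.
White has no legal moves → checkmate.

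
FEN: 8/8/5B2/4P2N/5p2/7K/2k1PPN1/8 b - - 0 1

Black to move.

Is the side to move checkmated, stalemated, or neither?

neither

Black to move; black king on c2.
In check: no.
Legal moves for Black: Kc3, Kb3, Kd2, Kb2, Kd1, Kc1, Kb1, f3.
Black has 8 legal moves and is not in check → neither.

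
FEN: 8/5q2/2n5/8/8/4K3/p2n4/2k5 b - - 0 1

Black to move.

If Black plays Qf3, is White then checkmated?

After Qf3: white king on e3; in check: yes, from the black queen on f3.
King squares — d2: attacked by Kc1; e2: attacked by Qf3; f2: attacked by Qf3; d3: attacked by Qf3; f3: attacked by Nd2; d4: attacked by Nc6; e4: attacked by Nd2; f4: attacked by Qf3.
White has no legal moves → checkmate.

yes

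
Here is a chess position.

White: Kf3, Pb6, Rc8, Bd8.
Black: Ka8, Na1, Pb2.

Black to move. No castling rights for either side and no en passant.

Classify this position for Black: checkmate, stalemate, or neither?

Black to move; black king on a8.
In check: yes, from the white rook on c8.
Legal moves for Black: Kb7.
Black is in check but has 1 legal move → neither.

neither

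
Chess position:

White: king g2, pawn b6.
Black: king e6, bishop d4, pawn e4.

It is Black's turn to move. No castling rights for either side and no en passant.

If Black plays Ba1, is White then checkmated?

no

After Ba1: white king on g2; in check: no.
White is not in check, so this cannot be checkmate.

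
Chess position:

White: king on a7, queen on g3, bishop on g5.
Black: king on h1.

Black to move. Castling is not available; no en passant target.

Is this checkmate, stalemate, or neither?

Black to move; black king on h1.
In check: no.
King squares — g1: attacked by Qg3; g2: attacked by Qg3; h2: attacked by Qg3.
Legal moves for Black: none.
Not in check and no legal moves → stalemate.

stalemate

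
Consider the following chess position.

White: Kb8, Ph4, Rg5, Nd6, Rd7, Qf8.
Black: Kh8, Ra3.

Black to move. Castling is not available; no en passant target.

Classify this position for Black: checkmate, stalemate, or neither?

Black to move; black king on h8.
In check: yes, from the white queen on f8.
King squares — g7: attacked by Rg5; h7: attacked by Rd7; g8: attacked by Rg5.
Legal moves for Black: none.
In check with no legal moves → checkmate.

checkmate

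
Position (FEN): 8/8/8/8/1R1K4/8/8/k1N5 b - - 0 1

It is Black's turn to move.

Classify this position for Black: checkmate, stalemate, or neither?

stalemate

Black to move; black king on a1.
In check: no.
King squares — b1: attacked by Rb4; a2: attacked by Nc1; b2: attacked by Rb4.
Legal moves for Black: none.
Not in check and no legal moves → stalemate.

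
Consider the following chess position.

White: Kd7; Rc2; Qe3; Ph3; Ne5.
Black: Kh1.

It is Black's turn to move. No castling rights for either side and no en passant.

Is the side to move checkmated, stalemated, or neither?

stalemate

Black to move; black king on h1.
In check: no.
King squares — g1: attacked by Qe3; g2: attacked by Rc2; h2: attacked by Rc2.
Legal moves for Black: none.
Not in check and no legal moves → stalemate.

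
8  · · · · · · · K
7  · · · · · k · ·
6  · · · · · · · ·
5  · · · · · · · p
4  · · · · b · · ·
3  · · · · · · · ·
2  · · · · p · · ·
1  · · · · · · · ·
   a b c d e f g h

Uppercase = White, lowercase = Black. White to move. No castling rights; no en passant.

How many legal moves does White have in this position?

0

White to move; king on h8.
In check: no.
Legal moves: none.
Count: 0.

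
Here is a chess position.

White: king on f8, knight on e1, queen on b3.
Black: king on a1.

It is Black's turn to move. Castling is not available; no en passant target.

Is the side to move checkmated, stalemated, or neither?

Black to move; black king on a1.
In check: no.
King squares — b1: attacked by Qb3; a2: attacked by Qb3; b2: attacked by Qb3.
Legal moves for Black: none.
Not in check and no legal moves → stalemate.

stalemate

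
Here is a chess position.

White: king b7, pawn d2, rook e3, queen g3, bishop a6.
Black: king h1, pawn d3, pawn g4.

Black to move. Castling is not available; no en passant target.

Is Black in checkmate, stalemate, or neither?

stalemate

Black to move; black king on h1.
In check: no.
King squares — g1: attacked by Qg3; g2: attacked by Qg3; h2: attacked by Qg3.
Legal moves for Black: none.
Not in check and no legal moves → stalemate.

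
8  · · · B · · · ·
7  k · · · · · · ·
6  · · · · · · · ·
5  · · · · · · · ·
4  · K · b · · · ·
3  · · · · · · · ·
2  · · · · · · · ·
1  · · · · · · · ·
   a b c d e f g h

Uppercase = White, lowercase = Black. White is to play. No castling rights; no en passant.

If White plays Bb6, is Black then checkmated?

After Bb6: black king on a7; in check: yes, from the white bishop on b6.
Black has 6 legal replies: Kb8, Ka8, Kb7, Kxb6, Ka6, Bxb6.
In check but a legal move exists → not checkmate.

no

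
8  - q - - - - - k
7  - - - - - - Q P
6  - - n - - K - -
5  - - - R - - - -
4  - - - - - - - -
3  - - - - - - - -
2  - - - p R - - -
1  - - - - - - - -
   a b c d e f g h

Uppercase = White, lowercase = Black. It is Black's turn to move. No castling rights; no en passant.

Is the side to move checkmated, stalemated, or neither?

Black to move; black king on h8.
In check: yes, from the white queen on g7.
King squares — g7: attacked by Kf6; h7: attacked by Qg7; g8: attacked by Qg7.
Legal moves for Black: none.
In check with no legal moves → checkmate.

checkmate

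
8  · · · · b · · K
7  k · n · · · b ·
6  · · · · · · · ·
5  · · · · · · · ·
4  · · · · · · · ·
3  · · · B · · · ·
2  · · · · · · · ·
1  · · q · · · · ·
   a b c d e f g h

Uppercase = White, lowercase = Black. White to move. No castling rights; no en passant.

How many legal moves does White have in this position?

3

White to move; king on h8.
In check: yes, from the black bishop on g7.
Legal moves: Kg8, Kh7, Kxg7.
Count: 3.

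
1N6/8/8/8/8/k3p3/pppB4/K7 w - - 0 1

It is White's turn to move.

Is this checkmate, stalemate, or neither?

White to move; white king on a1.
In check: yes, from the black pawn on b2.
King squares — b1: attacked by Pa2; a2: attacked by Ka3; b2: attacked by Ka3.
Legal moves for White: none.
In check with no legal moves → checkmate.

checkmate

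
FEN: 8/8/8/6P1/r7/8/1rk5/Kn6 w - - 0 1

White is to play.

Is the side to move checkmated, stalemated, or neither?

White to move; white king on a1.
In check: yes, from the black rook on a4.
King squares — b1: attacked by Rb2; a2: attacked by Rb2; b2: attacked by Kc2.
Legal moves for White: none.
In check with no legal moves → checkmate.

checkmate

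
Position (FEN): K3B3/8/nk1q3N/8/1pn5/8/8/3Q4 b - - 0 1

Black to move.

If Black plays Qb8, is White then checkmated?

After Qb8: white king on a8; in check: yes, from the black queen on b8.
King squares — a7: attacked by Kb6; b7: attacked by Kb6; b8: attacked by Na6.
White has no legal moves → checkmate.

yes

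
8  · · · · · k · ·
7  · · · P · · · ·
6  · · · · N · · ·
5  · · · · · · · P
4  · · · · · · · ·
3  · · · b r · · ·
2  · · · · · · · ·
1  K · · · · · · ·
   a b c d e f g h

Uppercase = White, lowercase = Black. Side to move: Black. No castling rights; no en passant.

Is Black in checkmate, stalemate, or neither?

Black to move; black king on f8.
In check: yes, from the white knight on e6.
King squares — e7: available; f7: available; g7: attacked by Ne6; e8: attacked by Pd7; g8: available.
Legal moves for Black: Kg8, Kf7, Ke7, Rxe6.
Black is in check but has 4 legal moves → neither.

neither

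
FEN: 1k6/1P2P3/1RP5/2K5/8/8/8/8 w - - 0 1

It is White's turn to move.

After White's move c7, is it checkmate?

no

After c7: black king on b8; in check: yes, from the white pawn on c7.
Black has 2 legal replies: Kxc7, Ka7.
In check but a legal move exists → not checkmate.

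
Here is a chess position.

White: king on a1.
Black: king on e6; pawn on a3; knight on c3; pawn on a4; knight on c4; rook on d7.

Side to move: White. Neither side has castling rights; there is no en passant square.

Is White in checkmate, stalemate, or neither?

White to move; white king on a1.
In check: no.
King squares — b1: attacked by Nc3; a2: attacked by Nc3; b2: attacked by Pa3.
Legal moves for White: none.
Not in check and no legal moves → stalemate.

stalemate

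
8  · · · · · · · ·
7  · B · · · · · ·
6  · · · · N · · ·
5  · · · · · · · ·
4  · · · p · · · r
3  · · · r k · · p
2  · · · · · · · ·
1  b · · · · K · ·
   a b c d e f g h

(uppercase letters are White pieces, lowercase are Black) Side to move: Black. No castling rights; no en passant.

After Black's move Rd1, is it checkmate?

yes

After Rd1: white king on f1; in check: yes, from the black rook on d1.
King squares — e1: attacked by Rd1; g1: attacked by Rd1; e2: attacked by Ke3; f2: attacked by Ke3; g2: attacked by Ph3.
White has no legal moves → checkmate.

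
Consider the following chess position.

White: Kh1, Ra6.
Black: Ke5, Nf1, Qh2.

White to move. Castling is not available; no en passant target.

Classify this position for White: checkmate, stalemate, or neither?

checkmate

White to move; white king on h1.
In check: yes, from the black queen on h2.
King squares — g1: attacked by Qh2; g2: attacked by Qh2; h2: attacked by Nf1.
Legal moves for White: none.
In check with no legal moves → checkmate.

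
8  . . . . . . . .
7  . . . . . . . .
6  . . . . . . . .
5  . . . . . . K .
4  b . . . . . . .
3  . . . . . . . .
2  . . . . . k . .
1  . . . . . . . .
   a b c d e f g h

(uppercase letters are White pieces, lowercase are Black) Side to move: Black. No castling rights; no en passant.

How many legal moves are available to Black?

Black to move; king on f2.
In check: no.
Legal moves: Be8, Bd7, Bc6, Bb5, Bb3, Bc2, Bd1, Kg3, Kf3, Ke3, Kg2, Ke2, Kg1, Kf1, Ke1.
Count: 15.

15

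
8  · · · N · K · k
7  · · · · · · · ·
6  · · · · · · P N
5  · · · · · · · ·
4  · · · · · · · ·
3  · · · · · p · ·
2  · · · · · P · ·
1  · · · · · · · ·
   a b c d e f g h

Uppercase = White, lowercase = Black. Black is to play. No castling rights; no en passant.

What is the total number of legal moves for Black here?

Black to move; king on h8.
In check: no.
Legal moves: none.
Count: 0.

0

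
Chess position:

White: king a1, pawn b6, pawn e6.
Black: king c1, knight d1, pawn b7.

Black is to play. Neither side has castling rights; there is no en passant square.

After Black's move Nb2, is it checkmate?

After Nb2: white king on a1; in check: no.
White is not in check, so this cannot be checkmate.

no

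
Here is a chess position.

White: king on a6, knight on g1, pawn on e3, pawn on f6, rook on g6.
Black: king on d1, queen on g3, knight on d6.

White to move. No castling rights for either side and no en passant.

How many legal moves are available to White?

14

White to move; king on a6.
In check: no.
Legal moves: Rg8, Rg7, Rh6, Rg5, Rg4, Rxg3, Ka7, Kb6, Ka5, Nh3, Nf3, Ne2, f7, e4.
Count: 14.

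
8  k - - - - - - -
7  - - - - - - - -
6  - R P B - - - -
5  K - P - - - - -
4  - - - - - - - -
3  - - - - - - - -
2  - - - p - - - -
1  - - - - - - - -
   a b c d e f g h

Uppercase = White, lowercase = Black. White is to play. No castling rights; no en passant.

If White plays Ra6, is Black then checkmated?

yes

After Ra6: black king on a8; in check: yes, from the white rook on a6.
King squares — a7: attacked by Ra6; b7: attacked by Pc6; b8: attacked by Bd6.
Black has no legal moves → checkmate.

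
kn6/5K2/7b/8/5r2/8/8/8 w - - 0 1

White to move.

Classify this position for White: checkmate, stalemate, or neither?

neither

White to move; white king on f7.
In check: yes, from the black rook on f4.
Legal moves for White: Kg8, Ke8, Ke7, Kg6, Ke6.
White is in check but has 5 legal moves → neither.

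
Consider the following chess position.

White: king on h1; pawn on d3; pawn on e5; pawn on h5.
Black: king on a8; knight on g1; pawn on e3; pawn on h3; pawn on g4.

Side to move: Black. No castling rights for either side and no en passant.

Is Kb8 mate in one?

After Kb8: white king on h1; in check: no.
White is not in check, so this cannot be checkmate.

no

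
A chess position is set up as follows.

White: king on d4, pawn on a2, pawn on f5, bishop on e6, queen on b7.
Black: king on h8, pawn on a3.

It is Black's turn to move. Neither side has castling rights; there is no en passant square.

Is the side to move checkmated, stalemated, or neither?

Black to move; black king on h8.
In check: no.
King squares — g7: attacked by Qb7; h7: attacked by Qb7; g8: attacked by Be6.
Legal moves for Black: none.
Not in check and no legal moves → stalemate.

stalemate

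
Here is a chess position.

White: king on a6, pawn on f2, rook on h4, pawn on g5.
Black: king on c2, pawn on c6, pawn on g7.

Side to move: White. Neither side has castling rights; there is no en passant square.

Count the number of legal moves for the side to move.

White to move; king on a6.
In check: no.
Legal moves: Kb7, Ka7, Kb6, Ka5, Rh8, Rh7, Rh6, Rh5, Rg4, Rf4, Re4, Rd4, Rc4+, Rb4, Ra4, Rh3, Rh2, Rh1, g6, f3, f4.
Count: 21.

21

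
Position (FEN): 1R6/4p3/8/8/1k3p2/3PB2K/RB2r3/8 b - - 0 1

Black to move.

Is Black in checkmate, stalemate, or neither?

checkmate

Black to move; black king on b4.
In check: yes, from the white rook on b8.
King squares — a3: attacked by Ra2; b3: attacked by Rb8; c3: attacked by Bb2; a4: attacked by Ra2; c4: attacked by Pd3; a5: attacked by Ra2; b5: attacked by Rb8; c5: attacked by Be3.
Legal moves for Black: none.
In check with no legal moves → checkmate.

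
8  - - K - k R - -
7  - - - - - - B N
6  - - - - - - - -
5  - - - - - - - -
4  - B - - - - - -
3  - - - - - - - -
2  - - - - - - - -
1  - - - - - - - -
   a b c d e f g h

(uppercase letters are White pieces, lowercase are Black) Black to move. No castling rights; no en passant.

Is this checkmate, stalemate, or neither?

checkmate

Black to move; black king on e8.
In check: yes, from the white rook on f8.
King squares — d7: attacked by Kc8; e7: attacked by Bb4; f7: attacked by Rf8; d8: attacked by Kc8; f8: attacked by Bb4.
Legal moves for Black: none.
In check with no legal moves → checkmate.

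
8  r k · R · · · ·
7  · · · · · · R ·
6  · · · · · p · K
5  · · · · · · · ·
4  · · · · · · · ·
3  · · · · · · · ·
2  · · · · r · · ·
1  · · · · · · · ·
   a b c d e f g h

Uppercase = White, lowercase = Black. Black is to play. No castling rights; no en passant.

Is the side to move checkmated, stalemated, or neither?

Black to move; black king on b8.
In check: yes, from the white rook on d8.
King squares — a7: attacked by Rg7; b7: attacked by Rg7; c7: attacked by Rg7; a8: own rook; c8: attacked by Rd8.
Legal moves for Black: none.
In check with no legal moves → checkmate.

checkmate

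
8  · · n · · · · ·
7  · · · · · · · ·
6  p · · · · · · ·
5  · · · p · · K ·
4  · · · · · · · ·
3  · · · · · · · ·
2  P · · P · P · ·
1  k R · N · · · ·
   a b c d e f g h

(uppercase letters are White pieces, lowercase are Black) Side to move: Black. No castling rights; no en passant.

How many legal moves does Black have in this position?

Black to move; king on a1.
In check: yes, from the white rook on b1.
Legal moves: Kxa2, Kxb1.
Count: 2.

2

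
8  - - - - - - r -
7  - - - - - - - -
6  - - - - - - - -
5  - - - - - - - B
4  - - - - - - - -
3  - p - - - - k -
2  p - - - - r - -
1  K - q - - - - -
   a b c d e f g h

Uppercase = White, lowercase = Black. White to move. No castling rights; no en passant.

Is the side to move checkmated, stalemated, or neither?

White to move; white king on a1.
In check: yes, from the black queen on c1.
King squares — b1: attacked by Qc1; a2: attacked by Rf2; b2: attacked by Qc1.
Legal moves for White: none.
In check with no legal moves → checkmate.

checkmate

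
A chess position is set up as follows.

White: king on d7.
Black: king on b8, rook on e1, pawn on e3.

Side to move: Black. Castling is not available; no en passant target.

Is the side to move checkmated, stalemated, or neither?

neither

Black to move; black king on b8.
In check: no.
Legal moves for Black: Ka8, Kb7, Ka7, Re2, Rh1, Rg1, Rf1, Rd1+, Rc1, Rb1, Ra1, e2.
Black has 12 legal moves and is not in check → neither.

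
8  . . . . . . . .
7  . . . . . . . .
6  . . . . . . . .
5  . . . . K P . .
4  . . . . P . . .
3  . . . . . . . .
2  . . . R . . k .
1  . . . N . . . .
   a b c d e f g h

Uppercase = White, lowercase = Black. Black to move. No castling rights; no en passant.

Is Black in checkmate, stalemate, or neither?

neither

Black to move; black king on g2.
In check: yes, from the white rook on d2.
King squares — f1: available; g1: available; h1: available; f2: attacked by Nd1; h2: attacked by Rd2; f3: available; g3: available; h3: available.
Legal moves for Black: Kh3, Kg3, Kf3, Kh1, Kg1, Kf1.
Black is in check but has 6 legal moves → neither.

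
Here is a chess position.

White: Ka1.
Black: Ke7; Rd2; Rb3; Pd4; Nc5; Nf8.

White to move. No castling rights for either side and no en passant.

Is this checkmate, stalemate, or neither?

stalemate

White to move; white king on a1.
In check: no.
King squares — b1: attacked by Rb3; a2: attacked by Rd2; b2: attacked by Rd2.
Legal moves for White: none.
Not in check and no legal moves → stalemate.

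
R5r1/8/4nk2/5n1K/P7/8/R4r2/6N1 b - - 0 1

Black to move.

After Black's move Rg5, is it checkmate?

After Rg5: white king on h5; in check: yes, from the black rook on g5.
King squares — g4: attacked by Rg5; h4: attacked by Nf5; g5: attacked by Ne6; g6: attacked by Rg5; h6: attacked by Nf5.
White has no legal moves → checkmate.

yes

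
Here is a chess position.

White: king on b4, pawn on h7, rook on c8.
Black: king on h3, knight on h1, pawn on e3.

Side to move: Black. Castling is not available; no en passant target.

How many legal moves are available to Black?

Black to move; king on h3.
In check: no.
Legal moves: Kh4, Kg4, Kg3, Kh2, Kg2, Ng3, Nf2, e2.
Count: 8.

8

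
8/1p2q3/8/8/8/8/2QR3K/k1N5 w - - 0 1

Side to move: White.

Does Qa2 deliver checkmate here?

After Qa2: black king on a1; in check: yes, from the white queen on a2.
King squares — b1: attacked by Qa2; a2: attacked by Nc1; b2: attacked by Qa2.
Black has no legal moves → checkmate.

yes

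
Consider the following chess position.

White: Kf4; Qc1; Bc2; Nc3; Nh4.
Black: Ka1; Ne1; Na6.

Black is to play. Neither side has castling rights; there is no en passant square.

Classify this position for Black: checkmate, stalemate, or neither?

Black to move; black king on a1.
In check: yes, from the white queen on c1.
King squares — b1: attacked by Qc1; a2: attacked by Nc3; b2: attacked by Qc1.
Legal moves for Black: none.
In check with no legal moves → checkmate.

checkmate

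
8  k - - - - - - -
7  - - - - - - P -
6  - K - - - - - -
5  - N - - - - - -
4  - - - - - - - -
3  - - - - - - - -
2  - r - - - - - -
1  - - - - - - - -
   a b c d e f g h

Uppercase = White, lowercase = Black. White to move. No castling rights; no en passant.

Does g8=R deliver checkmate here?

After g8=R: black king on a8; in check: yes, from the white rook on g8.
King squares — a7: attacked by Nb5; b7: attacked by Kb6; b8: attacked by Rg8.
Black has no legal moves → checkmate.

yes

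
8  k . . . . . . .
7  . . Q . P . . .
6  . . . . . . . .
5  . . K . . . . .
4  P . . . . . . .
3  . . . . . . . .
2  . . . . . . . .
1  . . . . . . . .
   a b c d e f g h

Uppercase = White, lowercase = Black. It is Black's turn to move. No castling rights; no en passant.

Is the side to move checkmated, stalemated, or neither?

stalemate

Black to move; black king on a8.
In check: no.
King squares — a7: attacked by Qc7; b7: attacked by Qc7; b8: attacked by Qc7.
Legal moves for Black: none.
Not in check and no legal moves → stalemate.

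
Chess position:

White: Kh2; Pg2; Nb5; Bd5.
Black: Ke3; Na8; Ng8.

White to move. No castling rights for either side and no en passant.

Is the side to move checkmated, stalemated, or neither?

neither

White to move; white king on h2.
In check: no.
Legal moves for White include: Bxg8, Bxa8, Bf7, Bb7, Be6, Bc6, Be4, Bc4, Bf3, Bb3, Ba2, Nc7, Na7, Nd6, Nd4, Nc3, Na3, Kh3, ... (list truncated; more exist).
White has legal moves and is not in check → neither.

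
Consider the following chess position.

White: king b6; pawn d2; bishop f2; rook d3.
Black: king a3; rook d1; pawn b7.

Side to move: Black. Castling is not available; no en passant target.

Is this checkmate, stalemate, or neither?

Black to move; black king on a3.
In check: yes, from the white rook on d3.
King squares — a2: available; b2: available; b3: attacked by Rd3; a4: available; b4: available.
Legal moves for Black: Kb4, Ka4, Kb2, Ka2.
Black is in check but has 4 legal moves → neither.

neither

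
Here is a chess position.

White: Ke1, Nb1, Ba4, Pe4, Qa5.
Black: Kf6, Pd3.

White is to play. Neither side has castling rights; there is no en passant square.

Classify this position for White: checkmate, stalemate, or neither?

neither

White to move; white king on e1.
In check: no.
Legal moves for White include: Qd8+, Qa8, Qc7, Qa7, Qb6+, Qa6+, Qh5, Qg5+, Qf5+, Qe5+, Qd5, Qc5, Qb5, Qb4, Qc3+, Qd2, Be8, Bd7, ... (list truncated; more exist).
White has legal moves and is not in check → neither.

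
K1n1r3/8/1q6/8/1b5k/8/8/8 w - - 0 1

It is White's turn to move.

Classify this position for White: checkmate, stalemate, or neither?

stalemate

White to move; white king on a8.
In check: no.
King squares — a7: attacked by Qb6; b7: attacked by Qb6; b8: attacked by Qb6.
Legal moves for White: none.
Not in check and no legal moves → stalemate.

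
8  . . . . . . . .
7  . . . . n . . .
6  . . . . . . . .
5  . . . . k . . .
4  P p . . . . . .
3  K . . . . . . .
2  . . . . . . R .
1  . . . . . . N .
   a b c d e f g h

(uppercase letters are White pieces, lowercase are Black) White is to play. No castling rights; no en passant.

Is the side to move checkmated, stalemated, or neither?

White to move; white king on a3.
In check: yes, from the black pawn on b4.
Legal moves for White: Kxb4, Kb3, Kb2, Ka2.
White is in check but has 4 legal moves → neither.

neither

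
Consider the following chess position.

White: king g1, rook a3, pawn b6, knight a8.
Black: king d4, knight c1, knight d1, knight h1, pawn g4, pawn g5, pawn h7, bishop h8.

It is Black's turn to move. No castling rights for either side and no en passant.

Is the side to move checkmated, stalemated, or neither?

Black to move; black king on d4.
In check: no.
Legal moves for Black include: Bg7, Bf6, Be5, Ke5, Kd5, Kc5, Ke4, Kc4, Ng3, Nhf2, Ne3, Nc3, Ndf2, Nb2, Nd3, Nb3, Ne2+, Na2, ... (list truncated; more exist).
Black has legal moves and is not in check → neither.

neither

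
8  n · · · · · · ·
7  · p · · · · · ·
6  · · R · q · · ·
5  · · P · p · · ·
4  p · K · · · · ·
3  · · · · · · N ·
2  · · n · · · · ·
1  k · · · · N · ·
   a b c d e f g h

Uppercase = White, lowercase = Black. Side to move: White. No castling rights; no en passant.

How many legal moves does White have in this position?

White to move; king on c4.
In check: yes, from the black queen on e6.
Legal moves: Kb5, Kd3, Kc3, Rxe6.
Count: 4.

4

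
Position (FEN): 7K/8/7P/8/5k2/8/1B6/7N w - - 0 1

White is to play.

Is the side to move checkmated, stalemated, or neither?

White to move; white king on h8.
In check: no.
Legal moves for White: Kg8, Kh7, Kg7, Bg7, Bf6, Be5+, Bd4, Bc3, Ba3, Bc1+, Ba1, Ng3, Nf2, h7.
White has 14 legal moves and is not in check → neither.

neither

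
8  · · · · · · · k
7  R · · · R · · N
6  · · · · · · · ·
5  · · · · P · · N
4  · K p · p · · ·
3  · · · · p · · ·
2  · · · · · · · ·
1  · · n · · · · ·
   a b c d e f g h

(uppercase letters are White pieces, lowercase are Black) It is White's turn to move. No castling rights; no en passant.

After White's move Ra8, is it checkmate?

yes

After Ra8: black king on h8; in check: yes, from the white rook on a8.
King squares — g7: attacked by Nh5; h7: attacked by Re7; g8: attacked by Ra8.
Black has no legal moves → checkmate.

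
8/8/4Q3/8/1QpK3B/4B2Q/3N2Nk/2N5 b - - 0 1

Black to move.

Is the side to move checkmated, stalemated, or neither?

Black to move; black king on h2.
In check: yes, from the white queen on h3.
King squares — g1: attacked by Be3; h1: attacked by Qh3; g2: attacked by Qh3; g3: attacked by Qh3; h3: attacked by Qe6.
Legal moves for Black: none.
In check with no legal moves → checkmate.

checkmate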